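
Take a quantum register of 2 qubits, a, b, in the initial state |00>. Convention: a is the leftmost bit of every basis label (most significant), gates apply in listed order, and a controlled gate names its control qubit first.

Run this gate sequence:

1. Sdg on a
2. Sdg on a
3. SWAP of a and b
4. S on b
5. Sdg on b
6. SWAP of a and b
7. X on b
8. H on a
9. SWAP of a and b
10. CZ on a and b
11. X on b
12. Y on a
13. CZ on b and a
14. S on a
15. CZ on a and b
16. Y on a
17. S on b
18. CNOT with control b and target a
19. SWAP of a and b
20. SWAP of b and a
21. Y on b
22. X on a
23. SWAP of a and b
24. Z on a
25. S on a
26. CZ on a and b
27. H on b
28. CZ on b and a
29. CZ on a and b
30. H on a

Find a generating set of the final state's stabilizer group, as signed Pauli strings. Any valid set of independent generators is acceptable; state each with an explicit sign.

One valid set of independent stabilizer generators is -XX, -ZZ (any independent generating set of the same group is equally correct). Key observation: steps 3-6 multiply out to the identity, so the circuit reduces to the remaining gates.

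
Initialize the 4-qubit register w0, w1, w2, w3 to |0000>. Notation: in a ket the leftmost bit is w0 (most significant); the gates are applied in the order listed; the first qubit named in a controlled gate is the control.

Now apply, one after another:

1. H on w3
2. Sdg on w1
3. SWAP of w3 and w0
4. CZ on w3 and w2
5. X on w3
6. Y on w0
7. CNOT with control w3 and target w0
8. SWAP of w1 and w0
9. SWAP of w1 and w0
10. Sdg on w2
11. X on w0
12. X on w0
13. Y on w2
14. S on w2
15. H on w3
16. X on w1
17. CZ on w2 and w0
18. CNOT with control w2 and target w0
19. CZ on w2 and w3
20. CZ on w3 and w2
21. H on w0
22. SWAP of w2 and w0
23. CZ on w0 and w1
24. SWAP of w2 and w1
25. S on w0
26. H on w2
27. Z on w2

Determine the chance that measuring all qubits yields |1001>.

The probability of measuring |1001> is 1/4. Key observation: gates 8-9 undo each other exactly, leaving only the rest of the circuit to track.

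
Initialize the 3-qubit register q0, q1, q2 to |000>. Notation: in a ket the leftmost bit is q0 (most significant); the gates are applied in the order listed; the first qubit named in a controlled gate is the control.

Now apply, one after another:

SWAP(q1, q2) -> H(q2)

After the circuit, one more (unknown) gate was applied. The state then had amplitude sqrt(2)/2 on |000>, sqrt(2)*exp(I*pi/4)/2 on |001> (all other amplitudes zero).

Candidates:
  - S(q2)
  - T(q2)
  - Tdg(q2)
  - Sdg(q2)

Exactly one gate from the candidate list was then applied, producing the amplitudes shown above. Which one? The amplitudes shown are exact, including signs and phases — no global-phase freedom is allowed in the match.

The unique candidate consistent with the amplitudes is T(q2).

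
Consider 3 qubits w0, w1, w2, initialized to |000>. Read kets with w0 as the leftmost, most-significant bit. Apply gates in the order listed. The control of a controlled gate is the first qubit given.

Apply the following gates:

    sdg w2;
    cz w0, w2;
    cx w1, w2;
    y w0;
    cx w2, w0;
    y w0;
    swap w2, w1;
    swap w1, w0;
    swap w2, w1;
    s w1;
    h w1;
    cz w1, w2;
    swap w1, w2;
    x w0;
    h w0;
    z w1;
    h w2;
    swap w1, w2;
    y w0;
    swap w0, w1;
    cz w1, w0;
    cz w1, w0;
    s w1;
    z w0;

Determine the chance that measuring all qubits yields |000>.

Outcome |000> occurs with probability 1/2.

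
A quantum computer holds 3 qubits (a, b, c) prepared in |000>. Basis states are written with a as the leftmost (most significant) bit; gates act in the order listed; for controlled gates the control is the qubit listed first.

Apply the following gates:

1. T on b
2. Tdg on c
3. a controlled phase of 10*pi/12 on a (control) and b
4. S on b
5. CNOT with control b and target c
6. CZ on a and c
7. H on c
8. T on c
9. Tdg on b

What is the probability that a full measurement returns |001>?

Outcome |001> occurs with probability 1/2.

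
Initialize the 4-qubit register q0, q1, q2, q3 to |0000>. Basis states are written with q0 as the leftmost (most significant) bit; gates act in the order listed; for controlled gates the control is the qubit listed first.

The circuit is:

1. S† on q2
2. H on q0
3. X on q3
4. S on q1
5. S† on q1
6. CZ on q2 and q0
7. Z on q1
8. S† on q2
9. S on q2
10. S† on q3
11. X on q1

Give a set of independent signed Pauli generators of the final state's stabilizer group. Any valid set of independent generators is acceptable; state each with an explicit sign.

The final state is stabilized by the group generated by +XIII, -IZII, +IIZI, -IIIZ; other independent generating sets are equally valid.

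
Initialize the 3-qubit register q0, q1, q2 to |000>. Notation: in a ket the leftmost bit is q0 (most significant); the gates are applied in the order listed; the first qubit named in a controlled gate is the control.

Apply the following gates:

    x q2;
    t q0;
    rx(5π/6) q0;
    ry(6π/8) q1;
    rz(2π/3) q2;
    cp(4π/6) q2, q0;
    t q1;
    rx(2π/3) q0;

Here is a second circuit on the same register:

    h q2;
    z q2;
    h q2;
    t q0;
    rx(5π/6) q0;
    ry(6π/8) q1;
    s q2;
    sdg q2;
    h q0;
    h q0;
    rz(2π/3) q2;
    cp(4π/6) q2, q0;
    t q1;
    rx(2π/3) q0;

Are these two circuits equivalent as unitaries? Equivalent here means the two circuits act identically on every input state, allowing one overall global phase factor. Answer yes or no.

Yes: on every input state the two circuits agree up to one overall phase factor.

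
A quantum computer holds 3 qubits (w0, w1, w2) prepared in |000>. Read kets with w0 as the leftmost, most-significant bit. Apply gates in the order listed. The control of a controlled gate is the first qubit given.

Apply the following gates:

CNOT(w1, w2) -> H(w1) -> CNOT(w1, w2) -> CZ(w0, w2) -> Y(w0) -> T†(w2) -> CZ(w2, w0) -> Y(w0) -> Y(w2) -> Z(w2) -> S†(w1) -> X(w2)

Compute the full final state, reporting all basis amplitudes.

After the circuit, the state carries amplitude -sqrt(2)*I/2 on |000>, -sqrt(2)*exp(3*I*pi/4)/2 on |011>, and 0 on every other basis state.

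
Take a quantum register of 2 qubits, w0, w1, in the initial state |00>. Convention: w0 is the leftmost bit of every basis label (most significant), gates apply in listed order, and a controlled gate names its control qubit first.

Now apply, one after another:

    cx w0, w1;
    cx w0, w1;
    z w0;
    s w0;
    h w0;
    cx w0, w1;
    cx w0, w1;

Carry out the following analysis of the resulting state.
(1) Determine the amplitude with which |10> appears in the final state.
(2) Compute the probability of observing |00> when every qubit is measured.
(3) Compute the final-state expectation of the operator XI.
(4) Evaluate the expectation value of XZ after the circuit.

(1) The final state's coefficient on |10> equals sqrt(2)/2.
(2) The probability of measuring |00> is 1/2.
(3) The observable XI averages to 1.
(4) The expectation value of XZ is 1.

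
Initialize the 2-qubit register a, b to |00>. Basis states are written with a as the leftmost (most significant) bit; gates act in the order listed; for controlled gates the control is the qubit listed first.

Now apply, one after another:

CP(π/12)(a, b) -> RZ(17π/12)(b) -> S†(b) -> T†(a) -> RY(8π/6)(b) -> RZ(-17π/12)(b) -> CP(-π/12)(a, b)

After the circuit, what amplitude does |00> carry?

The final state's coefficient on |00> equals -1/2.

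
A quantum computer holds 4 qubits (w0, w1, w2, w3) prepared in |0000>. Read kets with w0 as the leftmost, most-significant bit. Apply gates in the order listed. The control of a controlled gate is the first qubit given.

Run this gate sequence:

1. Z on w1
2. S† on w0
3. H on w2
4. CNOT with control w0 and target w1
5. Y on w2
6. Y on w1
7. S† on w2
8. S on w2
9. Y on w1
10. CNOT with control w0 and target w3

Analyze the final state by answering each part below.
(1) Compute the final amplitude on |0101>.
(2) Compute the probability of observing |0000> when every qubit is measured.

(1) The final state's coefficient on |0101> equals 0. Key observation: the block from step 6 through step 9 cancels to the identity and can be dropped.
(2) Outcome |0000> occurs with probability 1/2.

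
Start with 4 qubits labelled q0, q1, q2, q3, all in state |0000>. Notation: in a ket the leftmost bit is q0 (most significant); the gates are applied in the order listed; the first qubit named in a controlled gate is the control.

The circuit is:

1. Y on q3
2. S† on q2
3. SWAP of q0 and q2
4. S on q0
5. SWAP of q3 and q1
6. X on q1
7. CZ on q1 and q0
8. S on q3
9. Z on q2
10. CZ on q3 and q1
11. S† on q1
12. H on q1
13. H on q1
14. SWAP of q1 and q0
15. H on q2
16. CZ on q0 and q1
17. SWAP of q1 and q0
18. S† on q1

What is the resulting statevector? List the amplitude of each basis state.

The final amplitudes are sqrt(2)*I/2 on |0000>, sqrt(2)*I/2 on |0010>, and 0 on every other basis state.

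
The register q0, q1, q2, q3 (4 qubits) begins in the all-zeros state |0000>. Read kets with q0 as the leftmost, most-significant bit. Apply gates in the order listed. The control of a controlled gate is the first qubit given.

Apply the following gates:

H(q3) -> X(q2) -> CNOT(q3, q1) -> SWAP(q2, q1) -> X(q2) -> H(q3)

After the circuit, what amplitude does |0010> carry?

The final state's coefficient on |0010> equals 0.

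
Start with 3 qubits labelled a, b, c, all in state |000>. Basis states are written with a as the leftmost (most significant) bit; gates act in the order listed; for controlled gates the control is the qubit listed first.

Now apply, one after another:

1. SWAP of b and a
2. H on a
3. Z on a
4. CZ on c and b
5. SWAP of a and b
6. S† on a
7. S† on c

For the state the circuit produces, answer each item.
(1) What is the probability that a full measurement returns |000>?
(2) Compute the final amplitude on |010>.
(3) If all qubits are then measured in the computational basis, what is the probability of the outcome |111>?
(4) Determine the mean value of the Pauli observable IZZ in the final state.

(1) The probability of measuring |000> is 1/2.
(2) The amplitude on |010> is -sqrt(2)/2.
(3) Outcome |111> occurs with probability 0.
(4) In the final state, IZZ has expectation 0.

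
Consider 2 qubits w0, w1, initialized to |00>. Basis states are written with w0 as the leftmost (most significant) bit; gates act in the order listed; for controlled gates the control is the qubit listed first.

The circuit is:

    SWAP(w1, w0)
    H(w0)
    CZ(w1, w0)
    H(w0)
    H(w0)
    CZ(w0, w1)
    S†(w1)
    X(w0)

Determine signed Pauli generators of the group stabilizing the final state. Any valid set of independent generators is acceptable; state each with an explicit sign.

The stabilizer group can be generated by +XI, +IZ, among other valid generating sets.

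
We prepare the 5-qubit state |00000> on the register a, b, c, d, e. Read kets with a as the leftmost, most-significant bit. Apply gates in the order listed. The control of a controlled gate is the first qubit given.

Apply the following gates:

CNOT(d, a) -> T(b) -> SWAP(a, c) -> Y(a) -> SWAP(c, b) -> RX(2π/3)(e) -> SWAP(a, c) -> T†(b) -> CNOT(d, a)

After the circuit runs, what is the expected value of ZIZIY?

The expectation value of ZIZIY is sqrt(3)/2.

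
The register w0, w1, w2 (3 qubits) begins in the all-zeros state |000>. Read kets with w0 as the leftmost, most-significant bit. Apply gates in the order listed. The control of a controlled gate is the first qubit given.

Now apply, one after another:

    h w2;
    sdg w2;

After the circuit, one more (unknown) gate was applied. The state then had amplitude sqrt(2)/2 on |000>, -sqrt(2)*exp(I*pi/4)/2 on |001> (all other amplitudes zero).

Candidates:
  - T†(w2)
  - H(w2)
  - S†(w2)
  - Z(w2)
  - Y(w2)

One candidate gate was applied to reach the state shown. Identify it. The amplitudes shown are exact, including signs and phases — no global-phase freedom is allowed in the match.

It was T†(w2) that produced the state shown.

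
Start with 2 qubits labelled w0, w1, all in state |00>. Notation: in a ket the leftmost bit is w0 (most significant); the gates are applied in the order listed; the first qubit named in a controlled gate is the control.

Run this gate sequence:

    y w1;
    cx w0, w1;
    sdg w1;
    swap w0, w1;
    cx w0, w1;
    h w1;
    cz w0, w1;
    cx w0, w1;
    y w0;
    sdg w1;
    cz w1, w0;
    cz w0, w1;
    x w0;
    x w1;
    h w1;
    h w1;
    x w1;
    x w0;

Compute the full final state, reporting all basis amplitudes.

After the circuit, the state carries amplitude -sqrt(2)*I/2 on |00>, -sqrt(2)/2 on |01>, 0 on |10>, 0 on |11>. Key observation: the block from step 13 through step 18 cancels to the identity and can be dropped.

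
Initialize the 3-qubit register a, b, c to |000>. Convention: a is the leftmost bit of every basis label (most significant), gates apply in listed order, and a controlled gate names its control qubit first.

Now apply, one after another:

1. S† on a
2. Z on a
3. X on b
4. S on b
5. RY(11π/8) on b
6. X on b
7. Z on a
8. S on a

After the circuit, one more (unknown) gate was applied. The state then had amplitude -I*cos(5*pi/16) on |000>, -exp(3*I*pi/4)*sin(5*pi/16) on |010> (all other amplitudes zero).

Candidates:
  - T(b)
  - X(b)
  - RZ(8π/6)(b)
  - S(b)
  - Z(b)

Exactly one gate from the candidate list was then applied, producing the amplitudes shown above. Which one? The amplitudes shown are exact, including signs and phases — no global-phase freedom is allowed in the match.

The applied gate was T(b).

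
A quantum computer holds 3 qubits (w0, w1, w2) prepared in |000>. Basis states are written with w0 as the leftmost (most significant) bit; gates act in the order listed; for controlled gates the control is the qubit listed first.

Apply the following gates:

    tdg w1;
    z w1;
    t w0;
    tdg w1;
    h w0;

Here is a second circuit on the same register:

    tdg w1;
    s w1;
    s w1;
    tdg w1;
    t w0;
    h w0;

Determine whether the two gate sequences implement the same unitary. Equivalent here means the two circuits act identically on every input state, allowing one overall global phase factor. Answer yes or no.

Yes: on every input state the two circuits agree up to one overall phase factor.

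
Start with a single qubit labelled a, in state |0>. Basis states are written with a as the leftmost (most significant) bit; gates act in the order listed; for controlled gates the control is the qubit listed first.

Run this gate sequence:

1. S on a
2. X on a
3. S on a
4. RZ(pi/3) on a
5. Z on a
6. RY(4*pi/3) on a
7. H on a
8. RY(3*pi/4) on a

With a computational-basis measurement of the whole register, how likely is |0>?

The probability of measuring |0> is -sqrt(6)/8 - sqrt(2)/8 + 1/2.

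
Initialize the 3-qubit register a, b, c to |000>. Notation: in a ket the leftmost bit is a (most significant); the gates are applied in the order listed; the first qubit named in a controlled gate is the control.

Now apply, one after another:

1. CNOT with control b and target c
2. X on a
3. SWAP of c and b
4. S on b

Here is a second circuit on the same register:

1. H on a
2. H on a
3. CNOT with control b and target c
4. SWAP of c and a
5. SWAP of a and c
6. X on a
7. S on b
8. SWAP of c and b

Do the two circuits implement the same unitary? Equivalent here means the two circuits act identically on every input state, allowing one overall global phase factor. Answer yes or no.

No — the two circuits implement different unitaries, even allowing a global phase.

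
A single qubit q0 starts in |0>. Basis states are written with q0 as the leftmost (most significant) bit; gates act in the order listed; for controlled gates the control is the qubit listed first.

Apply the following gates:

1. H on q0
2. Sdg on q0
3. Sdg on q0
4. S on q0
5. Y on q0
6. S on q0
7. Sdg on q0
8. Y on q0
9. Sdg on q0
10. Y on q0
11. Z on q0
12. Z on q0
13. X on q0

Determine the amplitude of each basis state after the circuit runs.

After the circuit, the state carries amplitude sqrt(2)*I/2 on |0>, sqrt(2)*I/2 on |1>. Key observation: the block from step 4 through step 9 cancels to the identity and can be dropped.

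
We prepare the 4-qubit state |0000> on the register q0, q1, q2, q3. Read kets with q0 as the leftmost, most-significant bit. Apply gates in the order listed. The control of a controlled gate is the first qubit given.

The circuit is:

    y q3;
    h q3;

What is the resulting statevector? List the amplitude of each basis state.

The resulting statevector has amplitude sqrt(2)*I/2 on |0000>, -sqrt(2)*I/2 on |0001>, and 0 on every other basis state.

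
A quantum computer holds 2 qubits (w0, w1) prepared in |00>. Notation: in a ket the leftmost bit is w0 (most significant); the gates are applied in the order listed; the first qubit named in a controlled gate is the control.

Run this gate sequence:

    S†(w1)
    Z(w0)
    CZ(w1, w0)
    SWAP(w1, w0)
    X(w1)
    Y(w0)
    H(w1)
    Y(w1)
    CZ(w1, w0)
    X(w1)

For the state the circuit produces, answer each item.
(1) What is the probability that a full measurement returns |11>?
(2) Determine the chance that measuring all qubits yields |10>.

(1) A full measurement returns |11> with probability 1/2.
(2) The probability of measuring |10> is 1/2.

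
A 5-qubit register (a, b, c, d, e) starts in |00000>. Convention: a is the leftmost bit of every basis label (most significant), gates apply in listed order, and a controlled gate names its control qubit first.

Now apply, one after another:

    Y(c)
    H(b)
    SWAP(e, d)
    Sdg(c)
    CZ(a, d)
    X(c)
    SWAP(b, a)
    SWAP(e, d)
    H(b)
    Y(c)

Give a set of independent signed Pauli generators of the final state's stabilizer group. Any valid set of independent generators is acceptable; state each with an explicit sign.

The final state is stabilized by the group generated by +XIIII, +IXIII, -IIZII, +IIIZI, +IIIIZ; other independent generating sets are equally valid.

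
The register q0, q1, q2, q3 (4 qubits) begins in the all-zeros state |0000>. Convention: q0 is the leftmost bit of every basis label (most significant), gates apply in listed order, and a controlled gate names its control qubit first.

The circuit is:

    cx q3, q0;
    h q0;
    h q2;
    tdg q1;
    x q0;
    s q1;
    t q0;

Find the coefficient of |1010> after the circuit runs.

|1010> carries amplitude exp(I*pi/4)/2 in the final state.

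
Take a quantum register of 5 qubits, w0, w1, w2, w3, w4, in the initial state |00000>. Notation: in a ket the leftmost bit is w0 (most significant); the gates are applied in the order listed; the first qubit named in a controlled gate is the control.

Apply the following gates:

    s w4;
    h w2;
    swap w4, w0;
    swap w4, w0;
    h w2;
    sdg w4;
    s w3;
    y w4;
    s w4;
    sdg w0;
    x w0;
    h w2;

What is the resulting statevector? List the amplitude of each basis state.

The resulting statevector has amplitude -sqrt(2)/2 on |10001>, -sqrt(2)/2 on |10101>, and 0 on every other basis state.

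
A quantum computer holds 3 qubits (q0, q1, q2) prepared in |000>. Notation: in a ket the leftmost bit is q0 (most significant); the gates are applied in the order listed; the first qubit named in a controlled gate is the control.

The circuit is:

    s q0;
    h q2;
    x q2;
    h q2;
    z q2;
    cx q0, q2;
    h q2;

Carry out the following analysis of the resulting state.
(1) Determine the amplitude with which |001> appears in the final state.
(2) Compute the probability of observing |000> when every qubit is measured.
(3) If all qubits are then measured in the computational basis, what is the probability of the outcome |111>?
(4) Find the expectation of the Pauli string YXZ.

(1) |001> carries amplitude sqrt(2)/2 in the final state. Key observation: steps 2-5 multiply out to the identity, so the circuit reduces to the remaining gates.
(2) The probability of measuring |000> is 1/2.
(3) The probability of measuring |111> is 0.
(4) In the final state, YXZ has expectation 0.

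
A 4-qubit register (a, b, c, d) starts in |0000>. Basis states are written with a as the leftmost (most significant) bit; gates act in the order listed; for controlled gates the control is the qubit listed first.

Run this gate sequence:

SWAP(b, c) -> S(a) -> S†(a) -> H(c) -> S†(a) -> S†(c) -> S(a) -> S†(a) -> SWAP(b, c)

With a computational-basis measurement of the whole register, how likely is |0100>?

A full measurement returns |0100> with probability 1/2.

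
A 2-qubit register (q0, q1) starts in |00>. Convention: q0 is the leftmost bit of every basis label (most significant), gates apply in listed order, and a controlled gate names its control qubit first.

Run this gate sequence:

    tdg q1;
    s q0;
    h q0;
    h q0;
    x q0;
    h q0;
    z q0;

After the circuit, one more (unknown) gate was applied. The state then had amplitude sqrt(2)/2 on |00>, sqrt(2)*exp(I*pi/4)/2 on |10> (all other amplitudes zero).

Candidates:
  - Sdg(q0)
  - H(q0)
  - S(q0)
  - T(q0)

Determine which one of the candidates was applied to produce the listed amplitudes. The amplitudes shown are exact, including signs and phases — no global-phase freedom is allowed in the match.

It was T(q0) that produced the state shown. Key observation: steps 4-7 multiply out to the identity, so the circuit reduces to the remaining gates.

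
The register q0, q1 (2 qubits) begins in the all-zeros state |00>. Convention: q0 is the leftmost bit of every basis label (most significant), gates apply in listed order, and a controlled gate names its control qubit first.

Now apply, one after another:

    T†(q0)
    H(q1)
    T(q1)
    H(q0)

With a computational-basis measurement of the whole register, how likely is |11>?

Outcome |11> occurs with probability 1/4.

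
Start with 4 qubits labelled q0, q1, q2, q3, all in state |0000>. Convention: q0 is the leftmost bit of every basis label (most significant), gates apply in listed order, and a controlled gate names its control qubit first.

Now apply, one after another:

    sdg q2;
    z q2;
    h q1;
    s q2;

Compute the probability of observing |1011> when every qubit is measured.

A full measurement returns |1011> with probability 0.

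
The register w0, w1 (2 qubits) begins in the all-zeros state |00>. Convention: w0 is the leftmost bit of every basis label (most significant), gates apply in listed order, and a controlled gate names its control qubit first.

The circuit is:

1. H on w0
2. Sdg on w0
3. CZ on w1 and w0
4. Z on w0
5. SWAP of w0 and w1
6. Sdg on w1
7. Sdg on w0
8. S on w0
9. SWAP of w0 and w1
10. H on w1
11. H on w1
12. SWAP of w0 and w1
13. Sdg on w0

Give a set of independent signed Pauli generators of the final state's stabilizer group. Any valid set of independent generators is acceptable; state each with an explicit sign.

The stabilizer group can be generated by +IX, +ZI, among other valid generating sets. Key observation: the block from step 8 through step 13 cancels to the identity and can be dropped.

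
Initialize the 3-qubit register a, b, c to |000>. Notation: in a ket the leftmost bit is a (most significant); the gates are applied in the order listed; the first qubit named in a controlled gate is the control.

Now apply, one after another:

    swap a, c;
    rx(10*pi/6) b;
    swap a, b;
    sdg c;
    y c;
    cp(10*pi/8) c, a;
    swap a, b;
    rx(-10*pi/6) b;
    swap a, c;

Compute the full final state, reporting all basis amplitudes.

After the circuit, the state carries amplitude -exp(3*I*pi/4)/4 + 3*I/4 on |100>, sqrt(3)*(1 + exp(I*pi/4))/4 on |110>, and 0 on every other basis state.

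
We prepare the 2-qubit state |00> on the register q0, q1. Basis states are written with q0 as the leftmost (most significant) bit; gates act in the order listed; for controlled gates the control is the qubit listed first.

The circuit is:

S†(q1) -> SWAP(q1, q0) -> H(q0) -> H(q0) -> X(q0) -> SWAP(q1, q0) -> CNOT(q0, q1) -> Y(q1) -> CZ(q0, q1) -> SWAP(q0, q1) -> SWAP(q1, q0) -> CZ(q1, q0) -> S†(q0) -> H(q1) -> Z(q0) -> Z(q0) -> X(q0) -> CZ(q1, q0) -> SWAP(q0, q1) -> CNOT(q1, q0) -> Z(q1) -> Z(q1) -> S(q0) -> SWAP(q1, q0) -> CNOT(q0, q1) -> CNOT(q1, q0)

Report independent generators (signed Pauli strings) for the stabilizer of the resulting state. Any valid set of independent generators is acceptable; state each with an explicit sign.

One valid set of independent stabilizer generators is +XY, -ZZ (any independent generating set of the same group is equally correct).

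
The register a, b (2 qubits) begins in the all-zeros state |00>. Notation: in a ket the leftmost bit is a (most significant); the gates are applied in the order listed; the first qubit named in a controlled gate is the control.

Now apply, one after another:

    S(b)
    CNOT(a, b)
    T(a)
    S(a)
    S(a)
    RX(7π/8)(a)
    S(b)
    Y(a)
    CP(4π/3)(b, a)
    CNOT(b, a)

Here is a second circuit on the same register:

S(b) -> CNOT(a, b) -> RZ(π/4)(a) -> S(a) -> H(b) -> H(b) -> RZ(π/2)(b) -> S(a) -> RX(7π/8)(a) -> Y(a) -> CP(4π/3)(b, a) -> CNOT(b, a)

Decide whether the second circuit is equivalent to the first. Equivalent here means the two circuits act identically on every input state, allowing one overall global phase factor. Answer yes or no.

Yes: on every input state the two circuits agree up to one overall phase factor.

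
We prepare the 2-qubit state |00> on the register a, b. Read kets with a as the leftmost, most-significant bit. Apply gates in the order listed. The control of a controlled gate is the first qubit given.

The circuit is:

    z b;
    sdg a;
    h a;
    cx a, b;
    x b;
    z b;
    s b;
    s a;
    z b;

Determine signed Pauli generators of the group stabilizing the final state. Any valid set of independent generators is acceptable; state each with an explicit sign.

One valid set of independent stabilizer generators is +XX, -ZZ (any independent generating set of the same group is equally correct).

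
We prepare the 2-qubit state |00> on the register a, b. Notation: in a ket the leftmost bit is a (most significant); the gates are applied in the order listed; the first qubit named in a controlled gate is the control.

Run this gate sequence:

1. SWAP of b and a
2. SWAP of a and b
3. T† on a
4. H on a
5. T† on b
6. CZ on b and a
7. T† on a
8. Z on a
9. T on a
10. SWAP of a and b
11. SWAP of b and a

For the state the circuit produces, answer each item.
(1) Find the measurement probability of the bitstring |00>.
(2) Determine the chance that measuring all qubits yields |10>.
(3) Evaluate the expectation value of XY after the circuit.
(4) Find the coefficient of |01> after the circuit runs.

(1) A full measurement returns |00> with probability 1/2.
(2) The probability of measuring |10> is 1/2.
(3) The observable XY averages to 0.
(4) The final state's coefficient on |01> equals 0.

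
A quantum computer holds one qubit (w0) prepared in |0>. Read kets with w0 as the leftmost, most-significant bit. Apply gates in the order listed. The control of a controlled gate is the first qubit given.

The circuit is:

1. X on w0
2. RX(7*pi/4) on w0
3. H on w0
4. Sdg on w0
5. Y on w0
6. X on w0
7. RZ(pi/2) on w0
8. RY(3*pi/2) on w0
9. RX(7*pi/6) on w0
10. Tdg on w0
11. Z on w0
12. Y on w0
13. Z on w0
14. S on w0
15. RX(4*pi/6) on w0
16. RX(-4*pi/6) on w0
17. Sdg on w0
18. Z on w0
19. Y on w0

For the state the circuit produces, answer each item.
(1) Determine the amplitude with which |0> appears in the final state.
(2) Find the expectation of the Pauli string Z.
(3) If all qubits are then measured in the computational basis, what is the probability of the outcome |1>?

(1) |0> carries amplitude (-sqrt(6*sqrt(2) + 12)/8 - sqrt(12 - 6*sqrt(2))/8 - sqrt(4 - 2*sqrt(2))/8 + sqrt(2*sqrt(2) + 4)/8)*exp(I*pi/4) in the final state. Key observation: steps 12-19 multiply out to the identity, so the circuit reduces to the remaining gates.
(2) In the final state, Z has expectation -sqrt(6)/4 + sqrt(2)/4.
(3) Outcome |1> occurs with probability -sqrt(2)/8 + sqrt(6)/8 + 1/2.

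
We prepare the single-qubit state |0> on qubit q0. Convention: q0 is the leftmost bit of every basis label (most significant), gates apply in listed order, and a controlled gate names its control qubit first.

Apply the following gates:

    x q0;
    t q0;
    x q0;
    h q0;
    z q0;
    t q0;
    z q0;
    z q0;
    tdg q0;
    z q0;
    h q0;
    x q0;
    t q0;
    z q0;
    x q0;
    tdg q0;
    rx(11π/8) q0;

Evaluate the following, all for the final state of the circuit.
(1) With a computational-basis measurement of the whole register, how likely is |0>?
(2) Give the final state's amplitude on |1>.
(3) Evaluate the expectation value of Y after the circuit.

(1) The probability of measuring |0> is cos(5*pi/16)**2. Key observation: steps 4-11 multiply out to the identity, so the circuit reduces to the remaining gates.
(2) The final state's coefficient on |1> equals -sin(5*pi/16).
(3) In the final state, Y has expectation sqrt(sqrt(2) + 2)/2.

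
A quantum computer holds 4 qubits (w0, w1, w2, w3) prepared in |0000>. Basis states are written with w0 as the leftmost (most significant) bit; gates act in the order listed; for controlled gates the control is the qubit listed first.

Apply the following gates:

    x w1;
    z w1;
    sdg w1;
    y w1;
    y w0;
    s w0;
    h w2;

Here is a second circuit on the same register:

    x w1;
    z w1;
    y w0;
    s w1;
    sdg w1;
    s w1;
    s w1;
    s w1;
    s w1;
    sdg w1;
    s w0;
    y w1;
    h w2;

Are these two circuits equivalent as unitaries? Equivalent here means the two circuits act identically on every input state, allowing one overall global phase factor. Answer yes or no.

Yes — the two circuits implement the same unitary up to a global phase.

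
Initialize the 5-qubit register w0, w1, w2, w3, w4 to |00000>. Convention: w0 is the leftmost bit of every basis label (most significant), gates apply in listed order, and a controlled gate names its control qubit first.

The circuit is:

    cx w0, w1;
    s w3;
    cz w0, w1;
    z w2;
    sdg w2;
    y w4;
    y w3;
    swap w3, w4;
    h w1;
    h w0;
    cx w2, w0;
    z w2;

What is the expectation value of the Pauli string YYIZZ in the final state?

In the final state, YYIZZ has expectation 0.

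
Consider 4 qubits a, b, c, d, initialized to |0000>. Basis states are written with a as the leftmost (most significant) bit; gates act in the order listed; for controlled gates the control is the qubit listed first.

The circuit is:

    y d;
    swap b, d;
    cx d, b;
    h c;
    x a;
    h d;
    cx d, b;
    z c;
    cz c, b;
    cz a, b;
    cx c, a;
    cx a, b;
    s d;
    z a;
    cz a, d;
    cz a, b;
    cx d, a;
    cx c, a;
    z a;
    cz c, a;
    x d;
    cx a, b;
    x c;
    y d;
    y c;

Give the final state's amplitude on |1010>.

|1010> carries amplitude -I/2 in the final state.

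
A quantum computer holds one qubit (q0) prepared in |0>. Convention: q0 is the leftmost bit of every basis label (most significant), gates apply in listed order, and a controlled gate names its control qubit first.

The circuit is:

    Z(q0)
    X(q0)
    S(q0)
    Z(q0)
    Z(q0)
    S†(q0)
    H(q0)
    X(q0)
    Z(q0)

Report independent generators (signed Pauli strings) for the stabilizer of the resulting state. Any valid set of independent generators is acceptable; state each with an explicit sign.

One valid set of independent stabilizer generators is +X (any independent generating set of the same group is equally correct).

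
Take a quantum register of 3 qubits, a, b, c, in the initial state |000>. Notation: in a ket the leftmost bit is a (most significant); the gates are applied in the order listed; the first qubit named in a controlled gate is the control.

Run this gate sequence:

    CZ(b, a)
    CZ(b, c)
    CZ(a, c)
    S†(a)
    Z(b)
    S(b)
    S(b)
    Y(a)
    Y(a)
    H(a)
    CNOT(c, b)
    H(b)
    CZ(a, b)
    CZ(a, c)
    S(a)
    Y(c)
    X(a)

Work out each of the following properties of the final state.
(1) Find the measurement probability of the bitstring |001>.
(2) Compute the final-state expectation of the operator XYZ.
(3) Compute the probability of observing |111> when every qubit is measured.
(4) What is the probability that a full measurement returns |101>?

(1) A full measurement returns |001> with probability 1/4.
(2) The observable XYZ averages to 1.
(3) The probability of measuring |111> is 1/4.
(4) A full measurement returns |101> with probability 1/4.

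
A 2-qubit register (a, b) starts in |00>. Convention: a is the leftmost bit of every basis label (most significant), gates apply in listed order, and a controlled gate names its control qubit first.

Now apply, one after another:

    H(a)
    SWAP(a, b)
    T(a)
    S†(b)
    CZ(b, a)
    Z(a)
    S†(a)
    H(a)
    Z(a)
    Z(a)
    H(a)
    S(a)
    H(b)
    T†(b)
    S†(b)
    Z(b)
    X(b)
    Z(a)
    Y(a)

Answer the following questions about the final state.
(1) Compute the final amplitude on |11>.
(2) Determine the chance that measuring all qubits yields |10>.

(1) |11> carries amplitude 1/2 + I/2 in the final state.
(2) The probability of measuring |10> is 1/2.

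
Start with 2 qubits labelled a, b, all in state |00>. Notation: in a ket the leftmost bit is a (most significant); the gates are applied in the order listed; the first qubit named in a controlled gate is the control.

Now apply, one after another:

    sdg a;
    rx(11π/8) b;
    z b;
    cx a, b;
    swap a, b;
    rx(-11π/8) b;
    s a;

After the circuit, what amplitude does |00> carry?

The final state's coefficient on |00> equals cos(5*pi/16)**2.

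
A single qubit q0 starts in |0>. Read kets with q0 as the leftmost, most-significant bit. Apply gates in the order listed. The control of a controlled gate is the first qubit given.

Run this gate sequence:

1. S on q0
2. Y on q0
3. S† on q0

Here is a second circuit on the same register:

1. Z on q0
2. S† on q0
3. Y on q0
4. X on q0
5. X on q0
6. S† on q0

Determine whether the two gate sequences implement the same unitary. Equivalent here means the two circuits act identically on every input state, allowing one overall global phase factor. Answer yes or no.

Yes: on every input state the two circuits agree up to one overall phase factor.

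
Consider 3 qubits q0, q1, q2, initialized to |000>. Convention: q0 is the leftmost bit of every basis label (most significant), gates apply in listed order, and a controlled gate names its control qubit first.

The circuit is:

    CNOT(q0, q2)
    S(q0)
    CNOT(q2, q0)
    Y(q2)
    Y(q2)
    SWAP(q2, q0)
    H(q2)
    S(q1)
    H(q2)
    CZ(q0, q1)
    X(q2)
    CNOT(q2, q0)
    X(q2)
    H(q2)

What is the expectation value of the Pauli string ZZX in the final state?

The expectation value of ZZX is -1.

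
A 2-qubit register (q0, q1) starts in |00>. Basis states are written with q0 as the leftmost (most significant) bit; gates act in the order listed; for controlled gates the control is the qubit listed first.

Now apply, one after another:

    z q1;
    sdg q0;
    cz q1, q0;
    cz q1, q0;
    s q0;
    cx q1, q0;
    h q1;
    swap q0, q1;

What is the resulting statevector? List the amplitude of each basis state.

The resulting statevector has amplitude sqrt(2)/2 on |00>, 0 on |01>, sqrt(2)/2 on |10>, 0 on |11>. Key observation: steps 2-5 multiply out to the identity, so the circuit reduces to the remaining gates.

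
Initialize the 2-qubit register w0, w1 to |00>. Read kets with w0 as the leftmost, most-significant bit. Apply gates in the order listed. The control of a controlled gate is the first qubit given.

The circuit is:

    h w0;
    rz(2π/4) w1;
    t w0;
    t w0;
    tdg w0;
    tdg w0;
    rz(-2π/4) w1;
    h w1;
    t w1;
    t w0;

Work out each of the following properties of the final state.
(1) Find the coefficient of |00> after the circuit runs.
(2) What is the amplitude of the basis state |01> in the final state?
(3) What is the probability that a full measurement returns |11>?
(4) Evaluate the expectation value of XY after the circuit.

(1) The amplitude on |00> is 1/2. Key observation: steps 2-7 multiply out to the identity, so the circuit reduces to the remaining gates.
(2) The amplitude on |01> is exp(I*pi/4)/2.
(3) Outcome |11> occurs with probability 1/4.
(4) In the final state, XY has expectation 1/2.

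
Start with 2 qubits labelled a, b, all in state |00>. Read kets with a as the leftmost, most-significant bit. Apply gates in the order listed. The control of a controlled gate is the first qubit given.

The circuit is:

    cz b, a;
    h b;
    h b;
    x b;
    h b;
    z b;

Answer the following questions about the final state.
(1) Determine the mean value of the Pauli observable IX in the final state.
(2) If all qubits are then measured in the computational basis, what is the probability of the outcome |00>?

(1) The observable IX averages to 1. Key observation: the block from step 3 through step 6 cancels to the identity and can be dropped.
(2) A full measurement returns |00> with probability 1/2.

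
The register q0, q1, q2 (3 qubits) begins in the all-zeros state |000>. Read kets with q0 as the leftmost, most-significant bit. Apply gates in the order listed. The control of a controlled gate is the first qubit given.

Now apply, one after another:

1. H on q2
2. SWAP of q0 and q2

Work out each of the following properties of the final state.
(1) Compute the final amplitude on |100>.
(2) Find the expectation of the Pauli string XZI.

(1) |100> carries amplitude sqrt(2)/2 in the final state.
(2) The expectation value of XZI is 1.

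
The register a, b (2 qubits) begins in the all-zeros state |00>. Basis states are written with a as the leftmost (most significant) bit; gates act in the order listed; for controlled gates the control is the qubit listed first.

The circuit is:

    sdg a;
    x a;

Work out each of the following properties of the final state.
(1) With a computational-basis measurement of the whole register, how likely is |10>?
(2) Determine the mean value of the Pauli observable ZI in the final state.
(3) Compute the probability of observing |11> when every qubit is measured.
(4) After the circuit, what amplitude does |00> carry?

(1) Outcome |10> occurs with probability 1.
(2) The observable ZI averages to -1.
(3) A full measurement returns |11> with probability 0.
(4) The amplitude on |00> is 0.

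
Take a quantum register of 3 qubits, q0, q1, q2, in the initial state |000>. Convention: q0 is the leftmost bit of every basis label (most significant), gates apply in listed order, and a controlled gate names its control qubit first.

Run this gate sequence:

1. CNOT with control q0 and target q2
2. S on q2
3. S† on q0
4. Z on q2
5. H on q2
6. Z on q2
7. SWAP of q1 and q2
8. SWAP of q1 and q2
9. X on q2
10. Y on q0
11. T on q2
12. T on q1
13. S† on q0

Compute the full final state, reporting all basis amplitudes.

The resulting statevector has amplitude -sqrt(2)/2 on |100>, sqrt(2)*exp(I*pi/4)/2 on |101>, and 0 on every other basis state. Key observation: gates 7-8 undo each other exactly, leaving only the rest of the circuit to track.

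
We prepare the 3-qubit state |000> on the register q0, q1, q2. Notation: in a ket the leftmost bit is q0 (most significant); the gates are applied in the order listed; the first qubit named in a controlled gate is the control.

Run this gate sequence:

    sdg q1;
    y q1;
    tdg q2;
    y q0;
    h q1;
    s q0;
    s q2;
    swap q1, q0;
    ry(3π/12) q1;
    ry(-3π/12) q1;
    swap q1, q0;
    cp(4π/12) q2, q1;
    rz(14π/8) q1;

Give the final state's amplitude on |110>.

The amplitude on |110> is -sqrt(2)*exp(3*I*pi/8)/2. Key observation: steps 8-11 multiply out to the identity, so the circuit reduces to the remaining gates.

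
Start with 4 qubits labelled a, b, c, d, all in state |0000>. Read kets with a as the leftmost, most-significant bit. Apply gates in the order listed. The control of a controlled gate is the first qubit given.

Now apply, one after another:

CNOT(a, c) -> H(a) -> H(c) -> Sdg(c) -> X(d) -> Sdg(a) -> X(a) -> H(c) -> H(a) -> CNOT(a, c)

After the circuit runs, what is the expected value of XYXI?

The observable XYXI averages to 0.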